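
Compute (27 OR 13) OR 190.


Step 1: 27 | 13 = 31
Step 2: 31 | 190 = 191

191


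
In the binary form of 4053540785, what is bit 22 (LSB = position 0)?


0b11110001100111000001111110110001, position 22 = 0

0


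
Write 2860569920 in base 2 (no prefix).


2860569920 = 10101010100000001101010101000000 in binary

10101010100000001101010101000000


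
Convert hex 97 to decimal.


97 hex = 151 decimal

151


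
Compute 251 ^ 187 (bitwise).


0b11111011 ^ 0b10111011 = 0b1000000 = 64

64


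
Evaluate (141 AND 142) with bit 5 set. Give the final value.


Step 1: 141 & 142 = 140
Step 2: 140 | (1 << 5) = 140 | 32 = 172

172


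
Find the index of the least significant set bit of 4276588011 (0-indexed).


0b11111110111001111000110111101011. Lowest set bit at position 0

0


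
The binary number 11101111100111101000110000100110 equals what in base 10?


11101111100111101000110000100110 in decimal = 4020145190

4020145190


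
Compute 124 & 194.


0b1111100 & 0b11000010 = 0b1000000 = 64

64


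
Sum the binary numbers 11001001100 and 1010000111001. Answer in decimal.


11001001100 + 1010000111001 = 1101010000101 = 6789

6789


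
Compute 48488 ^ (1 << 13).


48488 ^ (1 << 13) = 48488 ^ 8192 = 40296

40296


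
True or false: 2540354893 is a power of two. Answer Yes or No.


0b10010111011010101011110101001101. Multiple bits set => No

No


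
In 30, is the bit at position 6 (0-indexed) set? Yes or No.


0b11110, bit 6 = 0. No

No


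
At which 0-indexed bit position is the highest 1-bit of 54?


0b110110. Highest set bit at position 5

5


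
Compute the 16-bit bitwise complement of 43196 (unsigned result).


~0b1010100010111100 = 0b101011101000011 = 22339 (16-bit unsigned)

22339


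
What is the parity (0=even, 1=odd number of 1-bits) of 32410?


0b111111010011010 has 10 ones => parity 0

0


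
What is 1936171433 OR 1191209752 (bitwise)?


0b1110011011001111010000110101001 | 0b1000111000000000110101100011000 = 0b1110111011001111110101110111001 = 2003299257

2003299257


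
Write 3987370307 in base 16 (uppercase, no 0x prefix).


3987370307 = EDAA7143 hex

EDAA7143


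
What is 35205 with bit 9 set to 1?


35205 | (1 << 9) = 35205 | 512 = 35717

35717


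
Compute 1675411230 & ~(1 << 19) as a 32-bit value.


1675411230 & ~(1 << 19) = 1674886942

1674886942


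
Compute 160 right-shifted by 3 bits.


0b10100000 >> 3 = 0b10100 = 20

20


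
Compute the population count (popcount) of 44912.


0b1010111101110000 has 9 set bits

9


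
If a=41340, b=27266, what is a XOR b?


41340 ^ 27266 = 52222

52222


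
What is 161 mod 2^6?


161 & 63 = 33

33


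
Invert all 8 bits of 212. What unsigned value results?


212 ^ 255 = 43

43


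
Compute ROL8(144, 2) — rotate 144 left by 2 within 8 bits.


Rotate 0b10010000 left by 2 (8-bit) = 0b1000010 = 66

66


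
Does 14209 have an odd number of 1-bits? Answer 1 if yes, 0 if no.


0b11011110000001 has 7 ones => parity 1

1


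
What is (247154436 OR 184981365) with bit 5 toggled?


Step 1: 247154436 | 184981365 = 264230773
Step 2: 264230773 ^ (1 << 5) = 264230773 ^ 32 = 264230741

264230741


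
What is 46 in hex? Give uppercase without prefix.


46 = 2E hex

2E


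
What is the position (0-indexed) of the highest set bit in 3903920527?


0b11101000101100010001100110001111. Highest set bit at position 31

31


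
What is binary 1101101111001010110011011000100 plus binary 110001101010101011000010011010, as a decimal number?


1101101111001010110011011000100 + 110001101010101011000010011010 = 10011111100100000001011101011110 = 2677020510

2677020510


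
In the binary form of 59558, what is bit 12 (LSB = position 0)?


0b1110100010100110, position 12 = 0

0


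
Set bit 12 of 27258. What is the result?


27258 | (1 << 12) = 27258 | 4096 = 31354

31354


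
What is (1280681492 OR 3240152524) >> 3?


Step 1: 1280681492 | 3240152524 = 3447058396
Step 2: 3447058396 >> 3 = 430882299

430882299


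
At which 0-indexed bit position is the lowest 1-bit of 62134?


0b1111001010110110. Lowest set bit at position 1

1


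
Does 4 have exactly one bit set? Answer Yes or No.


0b100. Only one bit set => Yes

Yes


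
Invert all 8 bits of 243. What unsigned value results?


243 ^ 255 = 12

12


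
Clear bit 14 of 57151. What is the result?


57151 & ~(1 << 14) = 40767

40767


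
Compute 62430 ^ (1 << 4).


62430 ^ (1 << 4) = 62430 ^ 16 = 62414

62414


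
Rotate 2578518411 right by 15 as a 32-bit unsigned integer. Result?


Rotate 0b10011001101100010001000110001011 right by 15 (32-bit) = 0b100011000101110011001101100010 = 588723042

588723042


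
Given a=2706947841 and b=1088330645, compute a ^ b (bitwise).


2706947841 ^ 1088330645 = 3783664788

3783664788


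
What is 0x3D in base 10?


3D hex = 61 decimal

61


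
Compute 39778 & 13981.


0b1001101101100010 & 0b11011010011101 = 0b1001000000000 = 4608

4608


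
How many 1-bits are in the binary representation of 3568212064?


0b11010100101011101001100001100000 has 14 set bits

14


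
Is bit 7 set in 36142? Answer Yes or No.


0b1000110100101110, bit 7 = 0. No

No


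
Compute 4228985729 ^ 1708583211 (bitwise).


0b11111100000100010011001110000001 ^ 0b1100101110101101110100100101011 = 0b10011001110001111101101010101010 = 2580011690

2580011690


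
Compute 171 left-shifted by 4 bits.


0b10101011 << 4 = 0b101010110000 = 2736

2736


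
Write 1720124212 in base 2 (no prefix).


1720124212 = 1100110100001110000001100110100 in binary

1100110100001110000001100110100


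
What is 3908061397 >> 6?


0b11101000111100000100100011010101 >> 6 = 0b11101000111100000100100011 = 61063459

61063459


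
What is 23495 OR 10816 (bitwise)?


0b101101111000111 | 0b10101001000000 = 0b111101111000111 = 31687

31687


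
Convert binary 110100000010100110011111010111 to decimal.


110100000010100110011111010111 in decimal = 873097175

873097175


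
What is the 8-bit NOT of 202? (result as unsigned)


~0b11001010 = 0b110101 = 53 (8-bit unsigned)

53


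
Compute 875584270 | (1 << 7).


875584270 | (1 << 7) = 875584270 | 128 = 875584398

875584398


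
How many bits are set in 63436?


0b1111011111001100 has 11 set bits

11


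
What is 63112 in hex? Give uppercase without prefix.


63112 = F688 hex

F688


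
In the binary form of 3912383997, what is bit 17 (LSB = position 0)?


0b11101001001100100011110111111101, position 17 = 1

1


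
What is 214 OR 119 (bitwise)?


0b11010110 | 0b1110111 = 0b11110111 = 247

247


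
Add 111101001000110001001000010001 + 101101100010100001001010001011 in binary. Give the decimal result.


111101001000110001001000010001 + 101101100010100001001010001011 = 1101010101011010010010010011100 = 1789731996

1789731996


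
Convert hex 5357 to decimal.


5357 hex = 21335 decimal

21335


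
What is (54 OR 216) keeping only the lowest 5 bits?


Step 1: 54 | 216 = 254
Step 2: 254 & 31 = 30

30


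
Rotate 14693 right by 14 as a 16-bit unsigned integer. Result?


Rotate 0b11100101100101 right by 14 (16-bit) = 0b1110010110010100 = 58772

58772


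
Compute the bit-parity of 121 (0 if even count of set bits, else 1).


0b1111001 has 5 ones => parity 1

1


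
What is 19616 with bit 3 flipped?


19616 ^ (1 << 3) = 19616 ^ 8 = 19624

19624


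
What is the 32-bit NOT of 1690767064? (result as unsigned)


~0b1100100110001110000111011011000 = 0b10011011001110001111000100100111 = 2604200231 (32-bit unsigned)

2604200231


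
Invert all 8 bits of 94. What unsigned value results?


94 ^ 255 = 161

161


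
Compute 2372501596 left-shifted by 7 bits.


0b10001101011010011000000001011100 << 7 = 0b100011010110100110000000010111000000000 = 303680204288

303680204288


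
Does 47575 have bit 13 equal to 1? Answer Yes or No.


0b1011100111010111, bit 13 = 1. Yes

Yes


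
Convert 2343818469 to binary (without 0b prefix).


2343818469 = 10001011101100111101010011100101 in binary

10001011101100111101010011100101


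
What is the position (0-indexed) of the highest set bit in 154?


0b10011010. Highest set bit at position 7

7


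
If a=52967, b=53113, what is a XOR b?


52967 ^ 53113 = 414

414


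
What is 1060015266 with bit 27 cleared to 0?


1060015266 & ~(1 << 27) = 925797538

925797538


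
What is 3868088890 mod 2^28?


3868088890 & 268435455 = 109992506

109992506


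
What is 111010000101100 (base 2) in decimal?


111010000101100 in decimal = 29740

29740


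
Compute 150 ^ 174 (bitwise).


0b10010110 ^ 0b10101110 = 0b111000 = 56

56


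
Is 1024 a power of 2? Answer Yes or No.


0b10000000000. Only one bit set => Yes

Yes


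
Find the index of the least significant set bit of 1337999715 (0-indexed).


0b1001111110000000100000101100011. Lowest set bit at position 0

0


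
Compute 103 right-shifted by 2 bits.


0b1100111 >> 2 = 0b11001 = 25

25


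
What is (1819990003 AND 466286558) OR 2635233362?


Step 1: 1819990003 & 466286558 = 139122642
Step 2: 139122642 | 2635233362 = 2639986642

2639986642


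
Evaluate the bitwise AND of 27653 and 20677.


0b110110000000101 & 0b101000011000101 = 0b100000000000101 = 16389

16389


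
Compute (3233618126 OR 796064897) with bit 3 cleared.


Step 1: 3233618126 | 796064897 = 4026531023
Step 2: 4026531023 & ~(1 << 3) = 4026531015

4026531015


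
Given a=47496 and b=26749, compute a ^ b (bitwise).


47496 ^ 26749 = 53749

53749


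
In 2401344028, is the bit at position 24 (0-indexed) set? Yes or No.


0b10001111001000011001101000011100, bit 24 = 1. Yes

Yes


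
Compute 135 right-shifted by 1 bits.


0b10000111 >> 1 = 0b1000011 = 67

67


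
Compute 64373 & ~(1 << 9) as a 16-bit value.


64373 & ~(1 << 9) = 63861

63861


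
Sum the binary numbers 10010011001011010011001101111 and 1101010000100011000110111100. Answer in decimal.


10010011001011010011001101111 + 1101010000100011000110111100 = 11111101001111101100000101011 = 531093547

531093547


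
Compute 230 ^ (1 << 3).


230 ^ (1 << 3) = 230 ^ 8 = 238

238


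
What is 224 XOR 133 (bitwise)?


0b11100000 ^ 0b10000101 = 0b1100101 = 101

101


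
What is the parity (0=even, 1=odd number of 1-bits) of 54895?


0b1101011001101111 has 11 ones => parity 1

1


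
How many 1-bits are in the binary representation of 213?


0b11010101 has 5 set bits

5


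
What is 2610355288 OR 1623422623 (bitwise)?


0b10011011100101101101110001011000 | 0b1100000110000110111011010011111 = 0b11111011110101111111111011011111 = 4225236703

4225236703


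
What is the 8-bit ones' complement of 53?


53 ^ 255 = 202

202


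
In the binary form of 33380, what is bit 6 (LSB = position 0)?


0b1000001001100100, position 6 = 1

1


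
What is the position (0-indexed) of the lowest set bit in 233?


0b11101001. Lowest set bit at position 0

0


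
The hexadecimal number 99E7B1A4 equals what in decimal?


99E7B1A4 hex = 2582098340 decimal

2582098340


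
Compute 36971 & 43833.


0b1001000001101011 & 0b1010101100111001 = 0b1000000000101001 = 32809

32809


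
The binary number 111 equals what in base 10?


111 in decimal = 7

7


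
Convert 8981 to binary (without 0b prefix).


8981 = 10001100010101 in binary

10001100010101


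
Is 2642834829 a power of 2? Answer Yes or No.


0b10011101100001100111010110001101. Multiple bits set => No

No


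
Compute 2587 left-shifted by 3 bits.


0b101000011011 << 3 = 0b101000011011000 = 20696

20696


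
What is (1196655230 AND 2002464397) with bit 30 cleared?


Step 1: 1196655230 & 2002464397 = 1196622348
Step 2: 1196622348 & ~(1 << 30) = 122880524

122880524


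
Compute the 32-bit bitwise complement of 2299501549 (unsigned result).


~0b10001001000011111001101111101101 = 0b1110110111100000110010000010010 = 1995465746 (32-bit unsigned)

1995465746


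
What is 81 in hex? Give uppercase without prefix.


81 = 51 hex

51


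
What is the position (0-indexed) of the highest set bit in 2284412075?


0b10001000001010010101110010101011. Highest set bit at position 31

31


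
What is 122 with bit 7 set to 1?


122 | (1 << 7) = 122 | 128 = 250

250


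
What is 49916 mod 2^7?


49916 & 127 = 124

124


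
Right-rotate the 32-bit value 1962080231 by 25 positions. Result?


Rotate 0b1110100111100101111011111100111 right by 25 (32-bit) = 0b1111001011110111111001110111010 = 2038166458

2038166458


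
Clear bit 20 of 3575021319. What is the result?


3575021319 & ~(1 << 20) = 3573972743

3573972743


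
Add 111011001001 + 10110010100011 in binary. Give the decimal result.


111011001001 + 10110010100011 = 11101101101100 = 15212

15212


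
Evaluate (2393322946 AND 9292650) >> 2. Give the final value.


Step 1: 2393322946 & 9292650 = 8716610
Step 2: 8716610 >> 2 = 2179152

2179152


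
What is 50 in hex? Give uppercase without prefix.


50 = 32 hex

32


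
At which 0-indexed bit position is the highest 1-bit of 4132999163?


0b11110110010110001000111111111011. Highest set bit at position 31

31


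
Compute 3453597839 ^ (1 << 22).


3453597839 ^ (1 << 22) = 3453597839 ^ 4194304 = 3449403535

3449403535


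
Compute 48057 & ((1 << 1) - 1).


48057 & 1 = 1

1


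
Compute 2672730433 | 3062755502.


0b10011111010011101010000101000001 | 0b10110110100011011111000010101110 = 0b10111111110011111111000111101111 = 3218076143

3218076143


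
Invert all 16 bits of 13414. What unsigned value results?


13414 ^ 65535 = 52121

52121


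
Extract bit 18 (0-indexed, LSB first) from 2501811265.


0b10010101000111101001110001000001, position 18 = 1

1


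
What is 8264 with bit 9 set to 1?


8264 | (1 << 9) = 8264 | 512 = 8776

8776


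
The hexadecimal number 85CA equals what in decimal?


85CA hex = 34250 decimal

34250


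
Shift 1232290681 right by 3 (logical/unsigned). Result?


0b1001001011100110100001101111001 >> 3 = 0b1001001011100110100001101111 = 154036335

154036335


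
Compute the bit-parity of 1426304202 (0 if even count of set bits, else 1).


0b1010101000000111010110011001010 has 14 ones => parity 0

0


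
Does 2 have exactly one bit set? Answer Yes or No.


0b10. Only one bit set => Yes

Yes


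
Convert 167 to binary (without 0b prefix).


167 = 10100111 in binary

10100111


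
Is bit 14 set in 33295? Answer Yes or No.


0b1000001000001111, bit 14 = 0. No

No


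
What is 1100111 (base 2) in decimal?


1100111 in decimal = 103

103


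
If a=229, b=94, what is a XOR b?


229 ^ 94 = 187

187


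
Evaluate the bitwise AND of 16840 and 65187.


0b100000111001000 & 0b1111111010100011 = 0b100000010000000 = 16512

16512


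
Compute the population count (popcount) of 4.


0b100 has 1 set bits

1


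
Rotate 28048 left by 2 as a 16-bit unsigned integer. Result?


Rotate 0b110110110010000 left by 2 (16-bit) = 0b1011011001000001 = 46657

46657


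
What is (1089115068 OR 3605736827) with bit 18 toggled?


Step 1: 1089115068 | 3605736827 = 3605774335
Step 2: 3605774335 ^ (1 << 18) = 3605774335 ^ 262144 = 3606036479

3606036479


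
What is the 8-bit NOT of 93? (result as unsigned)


~0b1011101 = 0b10100010 = 162 (8-bit unsigned)

162


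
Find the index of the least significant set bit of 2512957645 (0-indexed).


0b10010101110010001011000011001101. Lowest set bit at position 0

0


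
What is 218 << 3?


0b11011010 << 3 = 0b11011010000 = 1744

1744


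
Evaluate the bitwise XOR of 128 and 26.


0b10000000 ^ 0b11010 = 0b10011010 = 154

154


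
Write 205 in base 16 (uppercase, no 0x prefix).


205 = CD hex

CD


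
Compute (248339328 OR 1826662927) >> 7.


Step 1: 248339328 | 1826662927 = 1861090191
Step 2: 1861090191 >> 7 = 14539767

14539767


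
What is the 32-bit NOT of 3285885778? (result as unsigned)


~0b11000011110110101010001101010010 = 0b111100001001010101110010101101 = 1009081517 (32-bit unsigned)

1009081517


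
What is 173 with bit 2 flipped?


173 ^ (1 << 2) = 173 ^ 4 = 169

169


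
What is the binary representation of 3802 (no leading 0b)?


3802 = 111011011010 in binary

111011011010


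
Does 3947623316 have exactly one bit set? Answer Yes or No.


0b11101011010010111111001110010100. Multiple bits set => No

No


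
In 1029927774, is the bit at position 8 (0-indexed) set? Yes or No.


0b111101011000110111001101011110, bit 8 = 1. Yes

Yes


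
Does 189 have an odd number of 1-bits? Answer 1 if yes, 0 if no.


0b10111101 has 6 ones => parity 0

0


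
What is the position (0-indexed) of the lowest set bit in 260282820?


0b1111100000111001100111000100. Lowest set bit at position 2

2


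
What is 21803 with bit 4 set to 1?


21803 | (1 << 4) = 21803 | 16 = 21819

21819


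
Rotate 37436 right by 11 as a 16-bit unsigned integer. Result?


Rotate 0b1001001000111100 right by 11 (16-bit) = 0b100011110010010 = 18322

18322


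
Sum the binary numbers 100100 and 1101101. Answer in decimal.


100100 + 1101101 = 10010001 = 145

145


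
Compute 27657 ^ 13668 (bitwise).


0b110110000001001 ^ 0b11010101100100 = 0b101100101101101 = 22893

22893


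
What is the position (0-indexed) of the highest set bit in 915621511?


0b110110100100110100011010000111. Highest set bit at position 29

29


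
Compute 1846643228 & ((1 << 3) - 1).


1846643228 & 7 = 4

4


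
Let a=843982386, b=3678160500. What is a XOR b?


843982386 ^ 3678160500 = 3916587078

3916587078


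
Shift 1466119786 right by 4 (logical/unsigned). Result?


0b1010111011000110011011001101010 >> 4 = 0b101011101100011001101100110 = 91632486

91632486


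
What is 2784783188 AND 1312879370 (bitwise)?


0b10100101111111000110101101010100 & 0b1001110010000001111001100001010 = 0b100010000000110001100000000 = 71328512

71328512


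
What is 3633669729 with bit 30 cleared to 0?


3633669729 & ~(1 << 30) = 2559927905

2559927905


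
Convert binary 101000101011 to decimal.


101000101011 in decimal = 2603

2603


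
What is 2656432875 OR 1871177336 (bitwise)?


0b10011110010101011111001011101011 | 0b1101111100001111110011001111000 = 0b11111111110101111111011011111011 = 4292343547

4292343547


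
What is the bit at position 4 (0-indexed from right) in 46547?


0b1011010111010011, position 4 = 1

1


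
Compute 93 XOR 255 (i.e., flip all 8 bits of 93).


93 ^ 255 = 162

162


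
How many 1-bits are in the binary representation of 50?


0b110010 has 3 set bits

3


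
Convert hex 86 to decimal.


86 hex = 134 decimal

134


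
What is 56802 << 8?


0b1101110111100010 << 8 = 0b110111011110001000000000 = 14541312

14541312


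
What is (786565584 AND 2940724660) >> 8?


Step 1: 786565584 & 2940724660 = 776077712
Step 2: 776077712 >> 8 = 3031553

3031553


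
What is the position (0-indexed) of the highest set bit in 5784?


0b1011010011000. Highest set bit at position 12

12


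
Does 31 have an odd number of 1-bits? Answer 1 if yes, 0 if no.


0b11111 has 5 ones => parity 1

1


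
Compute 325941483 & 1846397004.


0b10011011011010111100011101011 & 0b1101110000011011100100001001100 = 0b10000011010100100001001000 = 34424904

34424904


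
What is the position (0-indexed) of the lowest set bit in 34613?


0b1000011100110101. Lowest set bit at position 0

0


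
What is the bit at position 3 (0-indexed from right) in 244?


0b11110100, position 3 = 0

0


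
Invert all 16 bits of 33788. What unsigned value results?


33788 ^ 65535 = 31747

31747


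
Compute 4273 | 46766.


0b1000010110001 | 0b1011011010101110 = 0b1011011010111111 = 46783

46783


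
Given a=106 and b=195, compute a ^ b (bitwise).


106 ^ 195 = 169

169


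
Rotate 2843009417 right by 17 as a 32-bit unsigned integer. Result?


Rotate 0b10101001011101001110000110001001 right by 17 (32-bit) = 0b1110000110001001101010010111010 = 1891947706

1891947706


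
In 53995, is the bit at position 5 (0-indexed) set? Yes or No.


0b1101001011101011, bit 5 = 1. Yes

Yes


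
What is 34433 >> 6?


0b1000011010000001 >> 6 = 0b1000011010 = 538

538


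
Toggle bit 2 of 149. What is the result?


149 ^ (1 << 2) = 149 ^ 4 = 145

145


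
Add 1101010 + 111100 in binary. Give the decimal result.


1101010 + 111100 = 10100110 = 166

166


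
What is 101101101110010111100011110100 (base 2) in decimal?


101101101110010111100011110100 in decimal = 767129844

767129844


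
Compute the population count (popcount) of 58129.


0b1110001100010001 has 7 set bits

7


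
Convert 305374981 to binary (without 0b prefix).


305374981 = 10010001100111010011100000101 in binary

10010001100111010011100000101


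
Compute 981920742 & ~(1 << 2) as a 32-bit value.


981920742 & ~(1 << 2) = 981920738

981920738


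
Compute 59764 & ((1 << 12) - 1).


59764 & 4095 = 2420

2420


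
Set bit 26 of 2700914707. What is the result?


2700914707 | (1 << 26) = 2700914707 | 67108864 = 2768023571

2768023571


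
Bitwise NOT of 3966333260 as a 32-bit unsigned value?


~0b11101100011010010111000101001100 = 0b10011100101101000111010110011 = 328634035 (32-bit unsigned)

328634035


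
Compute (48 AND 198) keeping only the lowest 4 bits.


Step 1: 48 & 198 = 0
Step 2: 0 & 15 = 0

0


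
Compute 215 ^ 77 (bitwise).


0b11010111 ^ 0b1001101 = 0b10011010 = 154

154


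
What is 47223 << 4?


0b1011100001110111 << 4 = 0b10111000011101110000 = 755568

755568


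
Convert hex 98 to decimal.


98 hex = 152 decimal

152


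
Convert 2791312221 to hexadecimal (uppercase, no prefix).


2791312221 = A6600B5D hex

A6600B5D


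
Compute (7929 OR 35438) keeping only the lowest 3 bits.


Step 1: 7929 | 35438 = 40703
Step 2: 40703 & 7 = 7

7


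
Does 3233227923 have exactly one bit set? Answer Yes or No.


0b11000000101101110010010010010011. Multiple bits set => No

No


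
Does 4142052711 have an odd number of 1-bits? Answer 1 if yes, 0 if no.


0b11110110111000101011010101100111 has 20 ones => parity 0

0


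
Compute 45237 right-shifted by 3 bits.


0b1011000010110101 >> 3 = 0b1011000010110 = 5654

5654


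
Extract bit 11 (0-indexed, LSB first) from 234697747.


0b1101111111010011010000010011, position 11 = 0

0


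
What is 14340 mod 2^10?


14340 & 1023 = 4

4


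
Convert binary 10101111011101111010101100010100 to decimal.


10101111011101111010101100010100 in decimal = 2943855380

2943855380


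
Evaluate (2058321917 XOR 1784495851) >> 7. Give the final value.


Step 1: 2058321917 ^ 1784495851 = 284311830
Step 2: 284311830 >> 7 = 2221186

2221186


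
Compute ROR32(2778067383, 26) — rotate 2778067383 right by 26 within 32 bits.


Rotate 0b10100101100101011111000110110111 right by 26 (32-bit) = 0b1100101011111000110110111101001 = 1702653417

1702653417


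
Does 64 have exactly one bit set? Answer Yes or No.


0b1000000. Only one bit set => Yes

Yes


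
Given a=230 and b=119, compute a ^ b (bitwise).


230 ^ 119 = 145

145


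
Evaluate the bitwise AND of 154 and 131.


0b10011010 & 0b10000011 = 0b10000010 = 130

130


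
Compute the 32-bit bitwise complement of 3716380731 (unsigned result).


~0b11011101100000110111100000111011 = 0b100010011111001000011111000100 = 578586564 (32-bit unsigned)

578586564


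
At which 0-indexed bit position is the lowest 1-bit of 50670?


0b1100010111101110. Lowest set bit at position 1

1


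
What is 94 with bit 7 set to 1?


94 | (1 << 7) = 94 | 128 = 222

222


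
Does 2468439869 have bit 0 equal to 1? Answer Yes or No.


0b10010011001000010110011100111101, bit 0 = 1. Yes

Yes


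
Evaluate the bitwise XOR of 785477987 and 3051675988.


0b101110110100010111000101100011 ^ 0b10110101111001001110000101010100 = 0b10011011001101011001000000110111 = 2603978807

2603978807


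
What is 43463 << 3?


0b1010100111000111 << 3 = 0b1010100111000111000 = 347704

347704


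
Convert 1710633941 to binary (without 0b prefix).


1710633941 = 1100101111101100011001111010101 in binary

1100101111101100011001111010101


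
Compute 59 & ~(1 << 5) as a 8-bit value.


59 & ~(1 << 5) = 27

27


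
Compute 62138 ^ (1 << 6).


62138 ^ (1 << 6) = 62138 ^ 64 = 62202

62202


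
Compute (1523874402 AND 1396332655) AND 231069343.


Step 1: 1523874402 & 1396332655 = 1376802914
Step 2: 1376802914 & 231069343 = 20482

20482


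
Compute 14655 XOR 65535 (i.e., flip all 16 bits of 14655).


14655 ^ 65535 = 50880

50880


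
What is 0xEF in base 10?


EF hex = 239 decimal

239


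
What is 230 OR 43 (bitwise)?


0b11100110 | 0b101011 = 0b11101111 = 239

239


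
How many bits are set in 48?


0b110000 has 2 set bits

2


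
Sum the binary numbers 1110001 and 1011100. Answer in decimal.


1110001 + 1011100 = 11001101 = 205

205


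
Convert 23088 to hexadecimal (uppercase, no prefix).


23088 = 5A30 hex

5A30


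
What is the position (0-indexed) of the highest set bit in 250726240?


0b1110111100011100011101100000. Highest set bit at position 27

27


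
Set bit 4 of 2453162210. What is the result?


2453162210 | (1 << 4) = 2453162210 | 16 = 2453162226

2453162226


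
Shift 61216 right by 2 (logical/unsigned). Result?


0b1110111100100000 >> 2 = 0b11101111001000 = 15304

15304


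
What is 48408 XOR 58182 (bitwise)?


0b1011110100011000 ^ 0b1110001101000110 = 0b101111001011110 = 24158

24158


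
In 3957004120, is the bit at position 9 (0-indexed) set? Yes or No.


0b11101011110110110001011101011000, bit 9 = 1. Yes

Yes


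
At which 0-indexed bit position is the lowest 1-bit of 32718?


0b111111111001110. Lowest set bit at position 1

1


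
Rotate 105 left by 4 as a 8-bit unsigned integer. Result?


Rotate 0b1101001 left by 4 (8-bit) = 0b10010110 = 150

150


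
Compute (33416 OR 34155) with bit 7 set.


Step 1: 33416 | 34155 = 34795
Step 2: 34795 | (1 << 7) = 34795 | 128 = 34795

34795


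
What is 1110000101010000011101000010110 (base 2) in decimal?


1110000101010000011101000010110 in decimal = 1890073110

1890073110


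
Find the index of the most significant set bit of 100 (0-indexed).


0b1100100. Highest set bit at position 6

6


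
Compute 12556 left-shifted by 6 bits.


0b11000100001100 << 6 = 0b11000100001100000000 = 803584

803584


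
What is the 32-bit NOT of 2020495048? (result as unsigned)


~0b1111000011011100100111011001000 = 0b10000111100100011011000100110111 = 2274472247 (32-bit unsigned)

2274472247


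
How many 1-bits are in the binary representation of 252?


0b11111100 has 6 set bits

6


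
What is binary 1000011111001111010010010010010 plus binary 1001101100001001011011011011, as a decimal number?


1000011111001111010010010010010 + 1001101100001001011011011011 = 1001101100110000011101101101101 = 1301822317

1301822317


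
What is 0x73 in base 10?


73 hex = 115 decimal

115


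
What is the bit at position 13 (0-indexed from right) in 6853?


0b1101011000101, position 13 = 0

0


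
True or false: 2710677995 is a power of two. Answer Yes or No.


0b10100001100100011010100111101011. Multiple bits set => No

No


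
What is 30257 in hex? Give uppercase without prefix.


30257 = 7631 hex

7631


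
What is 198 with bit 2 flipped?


198 ^ (1 << 2) = 198 ^ 4 = 194

194


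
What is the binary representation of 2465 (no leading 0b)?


2465 = 100110100001 in binary

100110100001


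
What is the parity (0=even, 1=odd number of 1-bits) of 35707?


0b1000101101111011 has 10 ones => parity 0

0


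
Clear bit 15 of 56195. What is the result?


56195 & ~(1 << 15) = 23427

23427


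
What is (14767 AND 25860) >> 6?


Step 1: 14767 & 25860 = 8452
Step 2: 8452 >> 6 = 132

132


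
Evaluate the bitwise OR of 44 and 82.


0b101100 | 0b1010010 = 0b1111110 = 126

126


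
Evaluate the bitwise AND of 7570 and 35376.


0b1110110010010 & 0b1000101000110000 = 0b100000010000 = 2064

2064


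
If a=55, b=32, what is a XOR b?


55 ^ 32 = 23

23


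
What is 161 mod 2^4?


161 & 15 = 1

1


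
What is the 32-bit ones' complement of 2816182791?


2816182791 ^ 4294967295 = 1478784504

1478784504


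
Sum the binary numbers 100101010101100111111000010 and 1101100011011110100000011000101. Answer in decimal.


100101010101100111111000010 + 1101100011011110100000011000101 = 1110001000110100001000010000111 = 1897533575

1897533575


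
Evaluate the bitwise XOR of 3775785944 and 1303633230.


0b11100001000011011110101111011000 ^ 0b1001101101100111101110101001110 = 0b10101100101111100011011010010110 = 2898146966

2898146966


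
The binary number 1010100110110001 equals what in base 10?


1010100110110001 in decimal = 43441

43441


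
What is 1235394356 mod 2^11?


1235394356 & 2047 = 1844

1844


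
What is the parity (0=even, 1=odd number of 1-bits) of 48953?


0b1011111100111001 has 11 ones => parity 1

1


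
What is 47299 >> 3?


0b1011100011000011 >> 3 = 0b1011100011000 = 5912

5912


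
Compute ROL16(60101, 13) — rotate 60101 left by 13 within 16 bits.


Rotate 0b1110101011000101 left by 13 (16-bit) = 0b1011110101011000 = 48472

48472


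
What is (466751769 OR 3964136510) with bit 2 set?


Step 1: 466751769 | 3964136510 = 4292345151
Step 2: 4292345151 | (1 << 2) = 4292345151 | 4 = 4292345151

4292345151


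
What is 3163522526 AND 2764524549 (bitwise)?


0b10111100100011111000010111011110 & 0b10100100110001110100110000000101 = 0b10100100100001110000010000000100 = 2760311812

2760311812


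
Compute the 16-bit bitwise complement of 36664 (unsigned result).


~0b1000111100111000 = 0b111000011000111 = 28871 (16-bit unsigned)

28871


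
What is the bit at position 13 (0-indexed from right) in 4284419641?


0b11111111010111110000111000111001, position 13 = 0

0


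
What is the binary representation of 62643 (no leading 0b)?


62643 = 1111010010110011 in binary

1111010010110011


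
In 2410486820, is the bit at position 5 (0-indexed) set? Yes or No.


0b10001111101011010001110000100100, bit 5 = 1. Yes

Yes


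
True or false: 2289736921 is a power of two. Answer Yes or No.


0b10001000011110101001110011011001. Multiple bits set => No

No


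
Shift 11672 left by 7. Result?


0b10110110011000 << 7 = 0b101101100110000000000 = 1494016

1494016


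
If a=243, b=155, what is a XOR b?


243 ^ 155 = 104

104


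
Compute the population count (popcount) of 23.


0b10111 has 4 set bits

4


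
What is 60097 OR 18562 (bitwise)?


0b1110101011000001 | 0b100100010000010 = 0b1110101011000011 = 60099

60099


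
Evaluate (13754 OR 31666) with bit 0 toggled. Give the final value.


Step 1: 13754 | 31666 = 32698
Step 2: 32698 ^ (1 << 0) = 32698 ^ 1 = 32699

32699


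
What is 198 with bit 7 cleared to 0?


198 & ~(1 << 7) = 70

70


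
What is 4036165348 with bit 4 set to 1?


4036165348 | (1 << 4) = 4036165348 | 16 = 4036165364

4036165364


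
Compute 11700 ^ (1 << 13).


11700 ^ (1 << 13) = 11700 ^ 8192 = 3508

3508


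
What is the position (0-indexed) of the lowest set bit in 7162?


0b1101111111010. Lowest set bit at position 1

1


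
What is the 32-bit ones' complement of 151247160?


151247160 ^ 4294967295 = 4143720135

4143720135


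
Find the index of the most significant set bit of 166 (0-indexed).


0b10100110. Highest set bit at position 7

7


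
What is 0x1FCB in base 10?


1FCB hex = 8139 decimal

8139


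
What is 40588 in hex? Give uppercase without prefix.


40588 = 9E8C hex

9E8C


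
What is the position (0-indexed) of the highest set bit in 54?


0b110110. Highest set bit at position 5

5


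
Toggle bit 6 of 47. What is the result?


47 ^ (1 << 6) = 47 ^ 64 = 111

111


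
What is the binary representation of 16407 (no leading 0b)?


16407 = 100000000010111 in binary

100000000010111


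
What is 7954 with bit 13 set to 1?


7954 | (1 << 13) = 7954 | 8192 = 16146

16146


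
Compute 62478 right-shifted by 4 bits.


0b1111010000001110 >> 4 = 0b111101000000 = 3904

3904


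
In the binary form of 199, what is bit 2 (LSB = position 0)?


0b11000111, position 2 = 1

1


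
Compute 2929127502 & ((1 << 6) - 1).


2929127502 & 63 = 14

14


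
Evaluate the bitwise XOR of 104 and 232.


0b1101000 ^ 0b11101000 = 0b10000000 = 128

128


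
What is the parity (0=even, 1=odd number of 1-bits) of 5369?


0b1010011111001 has 8 ones => parity 0

0


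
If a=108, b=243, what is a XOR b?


108 ^ 243 = 159

159


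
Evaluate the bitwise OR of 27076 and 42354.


0b110100111000100 | 0b1010010101110010 = 0b1110110111110110 = 60918

60918


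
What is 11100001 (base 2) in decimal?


11100001 in decimal = 225

225


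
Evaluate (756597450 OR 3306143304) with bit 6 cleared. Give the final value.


Step 1: 756597450 | 3306143304 = 3978297034
Step 2: 3978297034 & ~(1 << 6) = 3978296970

3978296970


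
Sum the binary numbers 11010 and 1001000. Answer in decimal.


11010 + 1001000 = 1100010 = 98

98


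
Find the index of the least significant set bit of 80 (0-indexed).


0b1010000. Lowest set bit at position 4

4


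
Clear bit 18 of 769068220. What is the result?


769068220 & ~(1 << 18) = 768806076

768806076


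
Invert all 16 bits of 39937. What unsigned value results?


39937 ^ 65535 = 25598

25598


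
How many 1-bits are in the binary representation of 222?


0b11011110 has 6 set bits

6


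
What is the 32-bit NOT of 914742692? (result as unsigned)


~0b110110100001011101110110100100 = 0b11001001011110100010001001011011 = 3380224603 (32-bit unsigned)

3380224603


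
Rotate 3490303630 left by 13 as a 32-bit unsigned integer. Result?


Rotate 0b11010000000010011100111010001110 left by 13 (32-bit) = 0b111001110100011101101000000001 = 970054145

970054145


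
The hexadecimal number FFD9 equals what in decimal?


FFD9 hex = 65497 decimal

65497


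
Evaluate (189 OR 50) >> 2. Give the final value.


Step 1: 189 | 50 = 191
Step 2: 191 >> 2 = 47

47


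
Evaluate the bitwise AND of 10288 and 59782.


0b10100000110000 & 0b1110100110000110 = 0b10100000000000 = 10240

10240


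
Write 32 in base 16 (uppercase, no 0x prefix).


32 = 20 hex

20


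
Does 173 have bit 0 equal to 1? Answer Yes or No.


0b10101101, bit 0 = 1. Yes

Yes


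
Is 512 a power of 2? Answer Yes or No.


0b1000000000. Only one bit set => Yes

Yes


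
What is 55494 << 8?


0b1101100011000110 << 8 = 0b110110001100011000000000 = 14206464

14206464


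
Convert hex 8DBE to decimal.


8DBE hex = 36286 decimal

36286


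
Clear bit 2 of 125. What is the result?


125 & ~(1 << 2) = 121

121


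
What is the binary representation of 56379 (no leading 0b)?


56379 = 1101110000111011 in binary

1101110000111011


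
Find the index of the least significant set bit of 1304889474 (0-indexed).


0b1001101110001110000100010000010. Lowest set bit at position 1

1


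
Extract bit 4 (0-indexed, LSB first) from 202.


0b11001010, position 4 = 0

0


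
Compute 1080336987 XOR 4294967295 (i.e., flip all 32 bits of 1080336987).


1080336987 ^ 4294967295 = 3214630308

3214630308


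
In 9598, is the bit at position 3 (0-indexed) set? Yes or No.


0b10010101111110, bit 3 = 1. Yes

Yes


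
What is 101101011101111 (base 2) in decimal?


101101011101111 in decimal = 23279

23279


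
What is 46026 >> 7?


0b1011001111001010 >> 7 = 0b101100111 = 359

359


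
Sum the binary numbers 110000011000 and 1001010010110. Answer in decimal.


110000011000 + 1001010010110 = 1111010101110 = 7854

7854


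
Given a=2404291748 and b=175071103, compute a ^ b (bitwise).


2404291748 ^ 175071103 = 2233584603

2233584603


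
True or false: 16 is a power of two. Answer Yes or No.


0b10000. Only one bit set => Yes

Yes


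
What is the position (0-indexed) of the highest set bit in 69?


0b1000101. Highest set bit at position 6

6


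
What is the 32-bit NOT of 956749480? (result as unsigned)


~0b111001000001101101011010101000 = 0b11000110111110010010100101010111 = 3338217815 (32-bit unsigned)

3338217815


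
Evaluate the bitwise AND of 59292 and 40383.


0b1110011110011100 & 0b1001110110111111 = 0b1000010110011100 = 34204

34204


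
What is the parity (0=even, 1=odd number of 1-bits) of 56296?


0b1101101111101000 has 10 ones => parity 0

0


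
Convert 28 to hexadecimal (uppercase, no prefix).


28 = 1C hex

1C


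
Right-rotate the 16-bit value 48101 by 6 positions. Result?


Rotate 0b1011101111100101 right by 6 (16-bit) = 0b1001011011101111 = 38639

38639


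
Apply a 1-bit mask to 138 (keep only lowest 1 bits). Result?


138 & 1 = 0

0


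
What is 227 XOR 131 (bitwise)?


0b11100011 ^ 0b10000011 = 0b1100000 = 96

96


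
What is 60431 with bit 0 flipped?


60431 ^ (1 << 0) = 60431 ^ 1 = 60430

60430


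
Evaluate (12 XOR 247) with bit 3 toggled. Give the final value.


Step 1: 12 ^ 247 = 251
Step 2: 251 ^ (1 << 3) = 251 ^ 8 = 243

243


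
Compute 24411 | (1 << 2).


24411 | (1 << 2) = 24411 | 4 = 24415

24415


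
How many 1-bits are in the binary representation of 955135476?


0b111000111011100011010111110100 has 18 set bits

18


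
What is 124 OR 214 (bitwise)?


0b1111100 | 0b11010110 = 0b11111110 = 254

254


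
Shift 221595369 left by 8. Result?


0b1101001101010100011011101001 << 8 = 0b110100110101010001101110100100000000 = 56728414464

56728414464


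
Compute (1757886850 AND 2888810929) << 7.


Step 1: 1757886850 & 2888810929 = 671547776
Step 2: 671547776 << 7 = 85958115328

85958115328


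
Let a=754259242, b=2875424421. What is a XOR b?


754259242 ^ 2875424421 = 2274782095

2274782095


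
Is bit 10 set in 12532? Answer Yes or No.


0b11000011110100, bit 10 = 0. No

No


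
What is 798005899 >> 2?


0b101111100100001001101010001011 >> 2 = 0b1011111001000010011010100010 = 199501474

199501474


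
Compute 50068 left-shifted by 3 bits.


0b1100001110010100 << 3 = 0b1100001110010100000 = 400544

400544
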